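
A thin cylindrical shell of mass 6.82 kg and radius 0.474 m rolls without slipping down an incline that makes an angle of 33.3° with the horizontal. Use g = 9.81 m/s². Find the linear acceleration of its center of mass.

Translation along the incline: Mg sinθ − f = Ma.
Rotation about the center: fR = Iα with I = MR². No-slip gives a = αR, so f = (I/R²)a = M a.
Substituting: Mg sinθ = (1 + 1.000)Ma, so a = g sinθ/(1 + 1.000) = (9.81) sin 33.3° / 2.000 = 2.693 m/s².

a ≈ 2.69 m/s²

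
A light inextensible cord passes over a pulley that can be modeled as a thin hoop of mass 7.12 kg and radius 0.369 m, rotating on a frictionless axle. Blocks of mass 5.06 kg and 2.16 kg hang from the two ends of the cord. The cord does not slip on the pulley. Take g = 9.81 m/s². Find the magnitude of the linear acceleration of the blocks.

I = MR² = (7.12)(0.369)² = 0.9695 kg·m².
Heavier block: m₁g − T₁ = m₁a. Lighter block: T₂ − m₂g = m₂a.
Pulley: (T₁ − T₂)R = Iα = I(a/R), so T₁ − T₂ = (I/R²)a = 1·M_p a = 7.120·a.
Adding the three: (m₁ − m₂)g = (m₁ + m₂ + 7.120)a, so a = (5.06 − 2.16)(9.81)/(5.06 + 2.16 + 7.120) = 1.984 m/s².

a ≈ 1.98 m/s²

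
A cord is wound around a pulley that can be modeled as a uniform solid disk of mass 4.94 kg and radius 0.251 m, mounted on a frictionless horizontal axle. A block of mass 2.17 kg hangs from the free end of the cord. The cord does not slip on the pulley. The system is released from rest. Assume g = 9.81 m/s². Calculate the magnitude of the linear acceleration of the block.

a ≈ 4.59 m/s²

I = ½MR² = (1/2)(4.94)(0.251)² = 0.1556 kg·m².
Block: mg − T = ma. Pulley: TR = Iα. No-slip: a = αR, so T = (I/R²)a = 2.470·a.
Then mg = (m + 2.470)a, so a = (2.17)(9.81)/(2.17 + 2.470) = 4.588 m/s².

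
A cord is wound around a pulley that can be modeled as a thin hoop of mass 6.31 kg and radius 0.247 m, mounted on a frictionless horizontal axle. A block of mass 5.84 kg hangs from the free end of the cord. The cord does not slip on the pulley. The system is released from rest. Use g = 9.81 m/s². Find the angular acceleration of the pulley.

α ≈ 19.1 rad/s²

I = MR² = (6.31)(0.247)² = 0.3850 kg·m².
Block: mg − T = ma. Pulley: TR = Iα. No-slip: a = αR, so T = (I/R²)a = 6.310·a.
Then mg = (m + 6.310)a, so a = (5.84)(9.81)/(5.84 + 6.310) = 4.715 m/s².
α = a/R = 4.715/0.247 = 19.09 rad/s².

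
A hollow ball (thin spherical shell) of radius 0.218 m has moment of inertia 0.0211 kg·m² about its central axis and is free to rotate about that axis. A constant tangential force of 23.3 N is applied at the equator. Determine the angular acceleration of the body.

τ = F R = (23.3)(0.218) = 5.079 N·m.
Newton's second law for rotation, τ = Iα, gives α = τ/I = 5.079/0.02110 = 240.7 rad/s².

α ≈ 241 rad/s²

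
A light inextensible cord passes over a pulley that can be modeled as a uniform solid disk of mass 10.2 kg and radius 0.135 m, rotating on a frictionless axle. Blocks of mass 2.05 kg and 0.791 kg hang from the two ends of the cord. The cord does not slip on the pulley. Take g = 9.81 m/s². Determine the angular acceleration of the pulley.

α ≈ 11.5 rad/s²

I = ½MR² = (1/2)(10.2)(0.135)² = 0.09295 kg·m².
Heavier block: m₁g − T₁ = m₁a. Lighter block: T₂ − m₂g = m₂a.
Pulley: (T₁ − T₂)R = Iα = I(a/R), so T₁ − T₂ = (I/R²)a = (1/2)M_p a = 5.100·a.
Adding the three: (m₁ − m₂)g = (m₁ + m₂ + 5.100)a, so a = (2.05 − 0.791)(9.81)/(2.05 + 0.791 + 5.100) = 1.555 m/s².
α = a/R = 1.555/0.135 = 11.52 rad/s².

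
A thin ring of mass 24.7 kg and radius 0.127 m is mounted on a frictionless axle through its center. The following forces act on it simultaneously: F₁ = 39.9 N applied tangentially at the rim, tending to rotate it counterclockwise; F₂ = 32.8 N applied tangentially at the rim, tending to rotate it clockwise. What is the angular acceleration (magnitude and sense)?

α ≈ 2.26 rad/s², counterclockwise

I = MR² = (24.7)(0.127)² = 0.3984 kg·m².
Taking counterclockwise as positive: τ₁ = +(39.9)(0.127) = +5.067 N·m; τ₂ = −(32.8)(0.127) = −4.166 N·m.
Net torque τ = 0.9017 N·m.
α = τ/I = 0.9017/0.3984 = 2.263 rad/s².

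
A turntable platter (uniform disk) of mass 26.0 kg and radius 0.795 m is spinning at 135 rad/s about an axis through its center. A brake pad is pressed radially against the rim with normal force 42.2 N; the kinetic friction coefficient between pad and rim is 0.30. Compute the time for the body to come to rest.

t ≈ 110 s

I = ½MR² = (1/2)(26.0)(0.795)² = 8.216 kg·m².
Friction force f = μN = (0.30)(42.2) = 12.66 N at the rim; torque magnitude τ = fR = 10.06 N·m, opposing ω.
|α| = τ/I = 10.06/8.216 = 1.225 rad/s² (deceleration).
0 = ω₀ − |α|t ⇒ t = ω₀/|α| = 135/1.225 = 110.2 s.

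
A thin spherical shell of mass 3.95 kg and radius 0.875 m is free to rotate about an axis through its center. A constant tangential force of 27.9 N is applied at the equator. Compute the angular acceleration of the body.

α ≈ 12.1 rad/s²

I = (2/3)MR² = (2/3)(3.95)(0.875)² = 2.016 kg·m².
τ = F R = (27.9)(0.875) = 24.41 N·m.
Newton's second law for rotation, τ = Iα, gives α = τ/I = 24.41/2.016 = 12.11 rad/s².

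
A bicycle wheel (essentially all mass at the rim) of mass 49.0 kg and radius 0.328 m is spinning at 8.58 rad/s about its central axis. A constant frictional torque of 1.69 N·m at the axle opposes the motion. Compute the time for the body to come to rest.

t ≈ 26.8 s

I = MR² = (49.0)(0.328)² = 5.272 kg·m².
The net torque has magnitude 1.69 N·m, opposing ω.
|α| = τ/I = 1.690/5.272 = 0.3206 rad/s² (deceleration).
0 = ω₀ − |α|t ⇒ t = ω₀/|α| = 8.58/0.3206 = 26.76 s.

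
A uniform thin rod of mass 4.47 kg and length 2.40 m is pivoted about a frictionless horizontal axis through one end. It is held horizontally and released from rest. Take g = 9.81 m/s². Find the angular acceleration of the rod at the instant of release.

About the pivot, I = (1/3)ML² = (1/3)(4.47)(2.40)² = 8.582 kg·m².
The weight acts at the center, a distance L/2 = 1.200 m from the pivot; τ = Mg(L/2) = 52.62 N·m.
α = τ/I = 52.62/8.582 = 6.131 rad/s².
(Equivalently α = (3g/(2L)) = 6.131 rad/s².)

α ≈ 6.13 rad/s²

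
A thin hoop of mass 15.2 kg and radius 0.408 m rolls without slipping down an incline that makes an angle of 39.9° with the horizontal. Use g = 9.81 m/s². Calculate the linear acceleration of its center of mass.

Translation along the incline: Mg sinθ − f = Ma.
Rotation about the center: fR = Iα with I = MR². No-slip gives a = αR, so f = (I/R²)a = M a.
Substituting: Mg sinθ = (1 + 1.000)Ma, so a = g sinθ/(1 + 1.000) = (9.81) sin 39.9° / 2.000 = 3.146 m/s².

a ≈ 3.15 m/s²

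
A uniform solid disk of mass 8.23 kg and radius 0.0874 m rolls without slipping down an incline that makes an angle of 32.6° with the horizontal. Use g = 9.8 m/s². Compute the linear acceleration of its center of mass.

Translation along the incline: Mg sinθ − f = Ma.
Rotation about the center: fR = Iα with I = ½MR². No-slip gives a = αR, so f = (I/R²)a = (1/2)M a.
Substituting: Mg sinθ = (1 + 0.5000)Ma, so a = g sinθ/(1 + 0.5000) = (9.8) sin 32.6° / 1.500 = 3.520 m/s².

a ≈ 3.52 m/s²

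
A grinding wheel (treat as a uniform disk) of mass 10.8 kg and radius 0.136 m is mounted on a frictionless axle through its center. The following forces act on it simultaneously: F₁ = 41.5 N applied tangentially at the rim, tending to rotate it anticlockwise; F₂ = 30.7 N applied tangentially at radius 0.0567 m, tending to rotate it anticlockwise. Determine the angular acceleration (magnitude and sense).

I = ½MR² = (1/2)(10.8)(0.136)² = 0.09988 kg·m².
Taking anticlockwise as positive: τ₁ = +(41.5)(0.136) = +5.644 N·m; τ₂ = +(30.7)(0.0567) = +1.741 N·m.
Net torque τ = 7.385 N·m.
α = τ/I = 7.385/0.09988 = 73.94 rad/s².

α ≈ 73.9 rad/s², anticlockwise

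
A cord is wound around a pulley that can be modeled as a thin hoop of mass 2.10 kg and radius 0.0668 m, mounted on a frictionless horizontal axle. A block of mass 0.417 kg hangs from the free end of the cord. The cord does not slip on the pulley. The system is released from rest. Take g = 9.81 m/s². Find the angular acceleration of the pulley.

α ≈ 24.3 rad/s²

I = MR² = (2.10)(0.0668)² = 0.009371 kg·m².
Block: mg − T = ma. Pulley: TR = Iα. No-slip: a = αR, so T = (I/R²)a = 2.100·a.
Then mg = (m + 2.100)a, so a = (0.417)(9.81)/(0.417 + 2.100) = 1.625 m/s².
α = a/R = 1.625/0.0668 = 24.33 rad/s².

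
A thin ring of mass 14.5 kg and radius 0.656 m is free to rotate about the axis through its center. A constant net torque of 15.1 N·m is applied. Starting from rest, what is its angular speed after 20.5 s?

ω ≈ 49.6 rad/s

I = MR² = (14.5)(0.656)² = 6.240 kg·m².
α = τ/I = 15.1/6.240 = 2.420 rad/s².
ω = ω₀ + αt = 0 + (2.420)(20.5) = 49.61 rad/s.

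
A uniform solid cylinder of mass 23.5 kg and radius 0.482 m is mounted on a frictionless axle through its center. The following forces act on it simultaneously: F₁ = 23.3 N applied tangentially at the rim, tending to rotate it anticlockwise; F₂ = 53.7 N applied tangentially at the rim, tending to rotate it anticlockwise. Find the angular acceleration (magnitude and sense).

I = ½MR² = (1/2)(23.5)(0.482)² = 2.730 kg·m².
Taking anticlockwise as positive: τ₁ = +(23.3)(0.482) = +11.23 N·m; τ₂ = +(53.7)(0.482) = +25.88 N·m.
Net torque τ = 37.11 N·m.
α = τ/I = 37.11/2.730 = 13.60 rad/s².

α ≈ 13.6 rad/s², anticlockwise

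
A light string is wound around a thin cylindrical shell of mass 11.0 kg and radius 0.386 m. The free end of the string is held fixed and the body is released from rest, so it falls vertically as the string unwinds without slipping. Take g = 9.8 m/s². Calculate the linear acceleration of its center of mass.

a ≈ 4.90 m/s²

Translation: Mg − T = Ma. Rotation about the center: TR = Iα with I = MR².
With a = αR: T = (I/R²)a = M a, so Mg = (1 + 1.000)Ma.
a = g/(1 + 1.000) = 9.8/2.000 = 4.900 m/s².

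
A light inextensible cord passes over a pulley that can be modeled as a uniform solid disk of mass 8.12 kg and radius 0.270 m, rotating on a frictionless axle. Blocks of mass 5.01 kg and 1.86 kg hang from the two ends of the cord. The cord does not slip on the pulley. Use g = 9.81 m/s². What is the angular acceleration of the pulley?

I = ½MR² = (1/2)(8.12)(0.270)² = 0.2960 kg·m².
Heavier block: m₁g − T₁ = m₁a. Lighter block: T₂ − m₂g = m₂a.
Pulley: (T₁ − T₂)R = Iα = I(a/R), so T₁ − T₂ = (I/R²)a = (1/2)M_p a = 4.060·a.
Adding the three: (m₁ − m₂)g = (m₁ + m₂ + 4.060)a, so a = (5.01 − 1.86)(9.81)/(5.01 + 1.86 + 4.060) = 2.827 m/s².
α = a/R = 2.827/0.270 = 10.47 rad/s².

α ≈ 10.5 rad/s²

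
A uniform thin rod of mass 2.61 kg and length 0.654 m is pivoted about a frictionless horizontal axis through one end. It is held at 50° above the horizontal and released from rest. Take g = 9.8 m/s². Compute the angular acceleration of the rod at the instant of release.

α ≈ 14.4 rad/s²

About the pivot, I = (1/3)ML² = (1/3)(2.61)(0.654)² = 0.3721 kg·m².
The weight acts at the center, a distance L/2 = 0.3270 m from the pivot; τ = Mg(L/2) cos 50° = 5.376 N·m.
α = τ/I = 5.376/0.3721 = 14.45 rad/s².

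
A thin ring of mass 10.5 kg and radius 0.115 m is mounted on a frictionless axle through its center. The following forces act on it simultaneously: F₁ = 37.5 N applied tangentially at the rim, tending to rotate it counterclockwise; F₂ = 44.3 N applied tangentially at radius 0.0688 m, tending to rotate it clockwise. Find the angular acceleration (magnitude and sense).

α ≈ 9.11 rad/s², counterclockwise

I = MR² = (10.5)(0.115)² = 0.1389 kg·m².
Taking counterclockwise as positive: τ₁ = +(37.5)(0.115) = +4.312 N·m; τ₂ = −(44.3)(0.0688) = −3.048 N·m.
Net torque τ = 1.265 N·m.
α = τ/I = 1.265/0.1389 = 9.107 rad/s².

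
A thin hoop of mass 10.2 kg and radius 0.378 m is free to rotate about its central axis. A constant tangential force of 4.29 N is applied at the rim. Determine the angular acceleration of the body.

α ≈ 1.11 rad/s²

I = MR² = (10.2)(0.378)² = 1.457 kg·m².
τ = F R = (4.29)(0.378) = 1.622 N·m.
Newton's second law for rotation, τ = Iα, gives α = τ/I = 1.622/1.457 = 1.113 rad/s².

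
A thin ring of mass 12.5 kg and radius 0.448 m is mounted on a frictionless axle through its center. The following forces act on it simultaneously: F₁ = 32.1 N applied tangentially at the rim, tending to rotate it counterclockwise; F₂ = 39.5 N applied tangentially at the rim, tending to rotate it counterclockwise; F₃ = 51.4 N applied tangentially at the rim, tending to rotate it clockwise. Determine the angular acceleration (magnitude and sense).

I = MR² = (12.5)(0.448)² = 2.509 kg·m².
Taking counterclockwise as positive: τ₁ = +(32.1)(0.448) = +14.38 N·m; τ₂ = +(39.5)(0.448) = +17.70 N·m; τ₃ = −(51.4)(0.448) = −23.03 N·m.
Net torque τ = 9.050 N·m.
α = τ/I = 9.050/2.509 = 3.607 rad/s².

α ≈ 3.61 rad/s², counterclockwise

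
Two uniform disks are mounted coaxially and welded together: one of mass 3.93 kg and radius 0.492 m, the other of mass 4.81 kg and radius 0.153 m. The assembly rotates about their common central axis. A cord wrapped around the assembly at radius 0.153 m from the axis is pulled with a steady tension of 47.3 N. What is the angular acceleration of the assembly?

α ≈ 13.6 rad/s²

I = ½M₁R₁² + ½M₂R₂² = ½(3.93)(0.492)² + ½(4.81)(0.153)² = 0.5320 kg·m².
τ = F r = (47.3)(0.153) = 7.237 N·m.
α = τ/I = 7.237/0.5320 = 13.60 rad/s².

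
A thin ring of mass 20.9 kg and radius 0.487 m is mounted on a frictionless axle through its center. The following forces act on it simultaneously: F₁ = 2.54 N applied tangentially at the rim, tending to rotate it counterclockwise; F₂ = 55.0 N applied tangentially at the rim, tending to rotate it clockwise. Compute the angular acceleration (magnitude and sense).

I = MR² = (20.9)(0.487)² = 4.957 kg·m².
Taking counterclockwise as positive: τ₁ = +(2.54)(0.487) = +1.237 N·m; τ₂ = −(55.0)(0.487) = −26.79 N·m.
Net torque τ = -25.55 N·m.
α = τ/I = -25.55/4.957 = -5.154 rad/s².

α ≈ 5.15 rad/s², clockwise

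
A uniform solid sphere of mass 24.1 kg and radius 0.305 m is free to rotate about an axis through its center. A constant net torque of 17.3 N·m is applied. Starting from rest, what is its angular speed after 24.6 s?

I = (2/5)MR² = (2/5)(24.1)(0.305)² = 0.8968 kg·m².
α = τ/I = 17.3/0.8968 = 19.29 rad/s².
ω = ω₀ + αt = 0 + (19.29)(24.6) = 474.6 rad/s.

ω ≈ 475 rad/s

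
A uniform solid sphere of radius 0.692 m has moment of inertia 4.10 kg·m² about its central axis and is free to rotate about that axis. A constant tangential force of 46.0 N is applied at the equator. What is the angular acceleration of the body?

τ = F R = (46.0)(0.692) = 31.83 N·m.
From τ = Iα: α = 31.83/4.100 = 7.764 rad/s².

α ≈ 7.76 rad/s²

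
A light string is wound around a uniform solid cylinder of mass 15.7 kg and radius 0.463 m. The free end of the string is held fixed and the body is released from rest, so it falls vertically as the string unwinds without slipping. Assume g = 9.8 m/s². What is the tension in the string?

T ≈ 51.3 N

Translation: Mg − T = Ma. Rotation about the center: TR = Iα with I = ½MR².
With a = αR: T = (I/R²)a = (1/2)M a, so Mg = (1 + 0.5000)Ma.
a = g/(1 + 0.5000) = 9.8/1.500 = 6.533 m/s².
T = 0.5000·M·a = (0.5000)(15.7)(6.533) = 51.29 N.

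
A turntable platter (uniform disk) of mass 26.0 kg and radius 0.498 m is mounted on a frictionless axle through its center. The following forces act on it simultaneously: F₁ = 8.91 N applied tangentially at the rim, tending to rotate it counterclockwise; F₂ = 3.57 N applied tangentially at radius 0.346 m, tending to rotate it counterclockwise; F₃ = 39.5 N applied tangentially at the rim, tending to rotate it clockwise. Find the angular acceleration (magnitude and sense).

α ≈ 4.34 rad/s², clockwise

I = ½MR² = (1/2)(26.0)(0.498)² = 3.224 kg·m².
Taking counterclockwise as positive: τ₁ = +(8.91)(0.498) = +4.437 N·m; τ₂ = +(3.57)(0.346) = +1.235 N·m; τ₃ = −(39.5)(0.498) = −19.67 N·m.
Net torque τ = -14.00 N·m.
α = τ/I = -14.00/3.224 = -4.342 rad/s².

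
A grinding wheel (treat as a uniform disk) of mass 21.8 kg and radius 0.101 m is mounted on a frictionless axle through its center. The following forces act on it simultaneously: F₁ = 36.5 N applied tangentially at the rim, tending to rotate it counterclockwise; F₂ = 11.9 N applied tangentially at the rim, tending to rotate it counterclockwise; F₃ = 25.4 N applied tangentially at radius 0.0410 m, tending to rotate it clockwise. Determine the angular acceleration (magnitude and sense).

α ≈ 34.6 rad/s², counterclockwise

I = ½MR² = (1/2)(21.8)(0.101)² = 0.1112 kg·m².
Taking counterclockwise as positive: τ₁ = +(36.5)(0.101) = +3.687 N·m; τ₂ = +(11.9)(0.101) = +1.202 N·m; τ₃ = −(25.4)(0.0410) = −1.041 N·m.
Net torque τ = 3.847 N·m.
α = τ/I = 3.847/0.1112 = 34.60 rad/s².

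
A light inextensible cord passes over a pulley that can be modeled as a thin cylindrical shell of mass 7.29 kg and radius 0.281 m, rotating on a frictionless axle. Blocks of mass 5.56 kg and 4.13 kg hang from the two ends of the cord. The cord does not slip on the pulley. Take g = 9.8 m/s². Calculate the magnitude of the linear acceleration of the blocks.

a ≈ 0.825 m/s²

I = MR² = (7.29)(0.281)² = 0.5756 kg·m².
Heavier block: m₁g − T₁ = m₁a. Lighter block: T₂ − m₂g = m₂a.
Pulley: (T₁ − T₂)R = Iα = I(a/R), so T₁ − T₂ = (I/R²)a = 1·M_p a = 7.290·a.
Adding the three: (m₁ − m₂)g = (m₁ + m₂ + 7.290)a, so a = (5.56 − 4.13)(9.8)/(5.56 + 4.13 + 7.290) = 0.8253 m/s².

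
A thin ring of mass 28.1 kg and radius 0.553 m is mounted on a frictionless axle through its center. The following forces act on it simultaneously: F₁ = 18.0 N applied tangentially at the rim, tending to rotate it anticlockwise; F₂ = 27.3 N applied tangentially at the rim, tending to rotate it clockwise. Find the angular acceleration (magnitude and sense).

I = MR² = (28.1)(0.553)² = 8.593 kg·m².
Taking anticlockwise as positive: τ₁ = +(18.0)(0.553) = +9.954 N·m; τ₂ = −(27.3)(0.553) = −15.10 N·m.
Net torque τ = -5.143 N·m.
α = τ/I = -5.143/8.593 = -0.5985 rad/s².

α ≈ 0.598 rad/s², clockwise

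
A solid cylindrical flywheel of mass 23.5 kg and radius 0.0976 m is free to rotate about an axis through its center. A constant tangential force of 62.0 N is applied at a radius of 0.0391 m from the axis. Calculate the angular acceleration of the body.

α ≈ 21.7 rad/s²

I = ½MR² = (1/2)(23.5)(0.0976)² = 0.1119 kg·m².
τ = F·r = (62.0)(0.0391) = 2.424 N·m.
Newton's second law for rotation, τ = Iα, gives α = τ/I = 2.424/0.1119 = 21.66 rad/s².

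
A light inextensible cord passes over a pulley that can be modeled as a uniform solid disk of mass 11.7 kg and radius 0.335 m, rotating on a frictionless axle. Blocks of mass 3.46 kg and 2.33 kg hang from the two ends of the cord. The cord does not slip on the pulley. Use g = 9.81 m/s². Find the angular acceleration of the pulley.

α ≈ 2.84 rad/s²

I = ½MR² = (1/2)(11.7)(0.335)² = 0.6565 kg·m².
Heavier block: m₁g − T₁ = m₁a. Lighter block: T₂ − m₂g = m₂a.
Pulley: (T₁ − T₂)R = Iα = I(a/R), so T₁ − T₂ = (I/R²)a = (1/2)M_p a = 5.850·a.
Adding the three: (m₁ − m₂)g = (m₁ + m₂ + 5.850)a, so a = (3.46 − 2.33)(9.81)/(3.46 + 2.33 + 5.850) = 0.9523 m/s².
α = a/R = 0.9523/0.335 = 2.843 rad/s².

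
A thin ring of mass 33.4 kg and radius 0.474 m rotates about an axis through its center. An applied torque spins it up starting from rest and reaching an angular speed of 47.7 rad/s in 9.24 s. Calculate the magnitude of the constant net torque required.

τ ≈ 38.7 N·m

I = MR² = (33.4)(0.474)² = 7.504 kg·m².
α = Δω/Δt = (47.7 − 0)/9.24 = 5.162 rad/s².
τ = Iα = (7.504)(5.162) = 38.74 N·m.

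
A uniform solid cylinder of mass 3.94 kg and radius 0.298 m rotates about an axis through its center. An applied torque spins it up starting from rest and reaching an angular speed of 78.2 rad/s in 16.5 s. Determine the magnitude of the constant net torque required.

τ ≈ 0.829 N·m

I = ½MR² = (1/2)(3.94)(0.298)² = 0.1749 kg·m².
α = Δω/Δt = (78.2 − 0)/16.5 = 4.739 rad/s².
τ = Iα = (0.1749)(4.739) = 0.8291 N·m.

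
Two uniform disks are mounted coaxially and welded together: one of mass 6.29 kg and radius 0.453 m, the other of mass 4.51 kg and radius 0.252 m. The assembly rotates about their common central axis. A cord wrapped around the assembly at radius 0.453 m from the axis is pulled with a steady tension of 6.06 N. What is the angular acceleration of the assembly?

I = ½M₁R₁² + ½M₂R₂² = ½(6.29)(0.453)² + ½(4.51)(0.252)² = 0.7886 kg·m².
τ = F r = (6.06)(0.453) = 2.745 N·m.
α = τ/I = 2.745/0.7886 = 3.481 rad/s².

α ≈ 3.48 rad/s²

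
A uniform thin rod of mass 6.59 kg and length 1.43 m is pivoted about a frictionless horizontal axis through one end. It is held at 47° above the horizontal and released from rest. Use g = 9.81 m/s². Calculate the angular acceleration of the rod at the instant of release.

α ≈ 7.02 rad/s²

About the pivot, I = (1/3)ML² = (1/3)(6.59)(1.43)² = 4.492 kg·m².
The weight acts at the center, a distance L/2 = 0.7150 m from the pivot; τ = Mg(L/2) cos 47° = 31.52 N·m.
α = τ/I = 31.52/4.492 = 7.018 rad/s².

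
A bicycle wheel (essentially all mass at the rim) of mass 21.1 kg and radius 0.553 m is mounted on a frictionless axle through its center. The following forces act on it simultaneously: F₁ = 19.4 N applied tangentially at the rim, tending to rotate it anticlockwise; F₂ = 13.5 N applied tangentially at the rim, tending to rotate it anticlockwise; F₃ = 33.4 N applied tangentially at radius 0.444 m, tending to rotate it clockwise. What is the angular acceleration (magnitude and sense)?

α ≈ 0.521 rad/s², anticlockwise

I = MR² = (21.1)(0.553)² = 6.453 kg·m².
Taking anticlockwise as positive: τ₁ = +(19.4)(0.553) = +10.73 N·m; τ₂ = +(13.5)(0.553) = +7.466 N·m; τ₃ = −(33.4)(0.444) = −14.83 N·m.
Net torque τ = 3.364 N·m.
α = τ/I = 3.364/6.453 = 0.5214 rad/s².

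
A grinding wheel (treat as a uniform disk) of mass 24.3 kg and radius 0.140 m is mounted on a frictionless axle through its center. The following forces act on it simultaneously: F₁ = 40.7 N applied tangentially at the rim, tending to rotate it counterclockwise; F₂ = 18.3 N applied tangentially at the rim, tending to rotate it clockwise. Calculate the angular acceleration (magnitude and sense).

I = ½MR² = (1/2)(24.3)(0.140)² = 0.2381 kg·m².
Taking counterclockwise as positive: τ₁ = +(40.7)(0.140) = +5.698 N·m; τ₂ = −(18.3)(0.140) = −2.562 N·m.
Net torque τ = 3.136 N·m.
α = τ/I = 3.136/0.2381 = 13.17 rad/s².

α ≈ 13.2 rad/s², counterclockwise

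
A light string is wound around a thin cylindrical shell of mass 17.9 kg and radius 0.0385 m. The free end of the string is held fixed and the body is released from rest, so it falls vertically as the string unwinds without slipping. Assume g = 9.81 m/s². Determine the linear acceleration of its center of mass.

a ≈ 4.91 m/s²

Translation: Mg − T = Ma. Rotation about the center: TR = Iα with I = MR².
With a = αR: T = (I/R²)a = M a, so Mg = (1 + 1.000)Ma.
a = g/(1 + 1.000) = 9.81/2.000 = 4.905 m/s².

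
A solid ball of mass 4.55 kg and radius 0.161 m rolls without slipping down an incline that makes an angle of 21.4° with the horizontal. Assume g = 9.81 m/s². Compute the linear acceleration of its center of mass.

a ≈ 2.56 m/s²

Translation along the incline: Mg sinθ − f = Ma.
Rotation about the center: fR = Iα with I = (2/5)MR². No-slip gives a = αR, so f = (I/R²)a = (2/5)M a.
Substituting: Mg sinθ = (1 + 0.4000)Ma, so a = g sinθ/(1 + 0.4000) = (9.81) sin 21.4° / 1.400 = 2.557 m/s².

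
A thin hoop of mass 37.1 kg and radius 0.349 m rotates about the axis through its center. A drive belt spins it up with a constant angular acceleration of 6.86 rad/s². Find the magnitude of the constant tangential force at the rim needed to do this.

F ≈ 88.8 N

I = MR² = (37.1)(0.349)² = 4.519 kg·m².
The required torque is τ = Iα = (4.519)(6.860) = 31.00 N·m.
A tangential force at the rim gives τ = FR, so F = τ/R = 31.00/0.349 = 88.82 N.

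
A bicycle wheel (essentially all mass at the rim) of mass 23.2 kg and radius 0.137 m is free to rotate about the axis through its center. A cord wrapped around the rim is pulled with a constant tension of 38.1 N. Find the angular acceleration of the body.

α ≈ 12.0 rad/s²

I = MR² = (23.2)(0.137)² = 0.4354 kg·m².
τ = F R = (38.1)(0.137) = 5.220 N·m.
Newton's second law for rotation, τ = Iα, gives α = τ/I = 5.220/0.4354 = 11.99 rad/s².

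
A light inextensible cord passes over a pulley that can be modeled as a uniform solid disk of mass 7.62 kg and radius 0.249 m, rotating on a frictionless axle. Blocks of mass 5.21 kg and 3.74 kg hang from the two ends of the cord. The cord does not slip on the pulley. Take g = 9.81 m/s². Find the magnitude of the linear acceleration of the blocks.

I = ½MR² = (1/2)(7.62)(0.249)² = 0.2362 kg·m².
Heavier block: m₁g − T₁ = m₁a. Lighter block: T₂ − m₂g = m₂a.
Pulley: (T₁ − T₂)R = Iα = I(a/R), so T₁ − T₂ = (I/R²)a = (1/2)M_p a = 3.810·a.
Adding the three: (m₁ − m₂)g = (m₁ + m₂ + 3.810)a, so a = (5.21 − 3.74)(9.81)/(5.21 + 3.74 + 3.810) = 1.130 m/s².

a ≈ 1.13 m/s²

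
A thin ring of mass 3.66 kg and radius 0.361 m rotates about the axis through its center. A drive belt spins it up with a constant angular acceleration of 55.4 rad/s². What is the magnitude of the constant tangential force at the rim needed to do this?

F ≈ 73.2 N

I = MR² = (3.66)(0.361)² = 0.4770 kg·m².
The required torque is τ = Iα = (0.4770)(55.40) = 26.42 N·m.
A tangential force at the rim gives τ = FR, so F = τ/R = 26.42/0.361 = 73.20 N.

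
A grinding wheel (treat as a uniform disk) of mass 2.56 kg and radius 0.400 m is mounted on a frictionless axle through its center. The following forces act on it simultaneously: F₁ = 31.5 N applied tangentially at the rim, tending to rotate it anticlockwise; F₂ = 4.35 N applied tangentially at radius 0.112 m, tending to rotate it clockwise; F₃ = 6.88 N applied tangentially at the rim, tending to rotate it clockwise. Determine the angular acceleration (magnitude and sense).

I = ½MR² = (1/2)(2.56)(0.400)² = 0.2048 kg·m².
Taking anticlockwise as positive: τ₁ = +(31.5)(0.400) = +12.60 N·m; τ₂ = −(4.35)(0.112) = −0.4872 N·m; τ₃ = −(6.88)(0.400) = −2.752 N·m.
Net torque τ = 9.361 N·m.
α = τ/I = 9.361/0.2048 = 45.71 rad/s².

α ≈ 45.7 rad/s², anticlockwise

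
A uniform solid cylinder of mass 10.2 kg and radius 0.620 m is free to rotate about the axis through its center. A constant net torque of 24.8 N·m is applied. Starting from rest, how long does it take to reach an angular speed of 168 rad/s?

I = ½MR² = (1/2)(10.2)(0.620)² = 1.960 kg·m².
α = τ/I = 24.8/1.960 = 12.65 rad/s².
ω = αt ⇒ t = ω/α = 168/12.65 = 13.28 s.

t ≈ 13.3 s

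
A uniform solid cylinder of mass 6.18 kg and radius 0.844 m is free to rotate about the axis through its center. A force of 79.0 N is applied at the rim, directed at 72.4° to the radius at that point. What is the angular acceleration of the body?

α ≈ 28.9 rad/s²

I = ½MR² = (1/2)(6.18)(0.844)² = 2.201 kg·m².
Only the tangential component produces torque: τ = F R sinθ = (79.0)(0.844) sin 72.4° = 63.55 N·m.
Newton's second law for rotation, τ = Iα, gives α = τ/I = 63.55/2.201 = 28.87 rad/s².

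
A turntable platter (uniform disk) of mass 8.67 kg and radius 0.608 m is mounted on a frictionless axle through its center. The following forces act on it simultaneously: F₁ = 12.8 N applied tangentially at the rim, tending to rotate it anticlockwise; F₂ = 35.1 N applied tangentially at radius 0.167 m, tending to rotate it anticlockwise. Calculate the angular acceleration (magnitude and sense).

α ≈ 8.51 rad/s², anticlockwise

I = ½MR² = (1/2)(8.67)(0.608)² = 1.602 kg·m².
Taking anticlockwise as positive: τ₁ = +(12.8)(0.608) = +7.782 N·m; τ₂ = +(35.1)(0.167) = +5.862 N·m.
Net torque τ = 13.64 N·m.
α = τ/I = 13.64/1.602 = 8.514 rad/s².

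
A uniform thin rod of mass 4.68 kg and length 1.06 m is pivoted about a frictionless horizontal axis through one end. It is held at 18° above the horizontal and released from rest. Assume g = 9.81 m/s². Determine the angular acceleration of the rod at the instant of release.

About the pivot, I = (1/3)ML² = (1/3)(4.68)(1.06)² = 1.753 kg·m².
The weight acts at the center, a distance L/2 = 0.5300 m from the pivot; τ = Mg(L/2) cos 18° = 23.14 N·m.
α = τ/I = 23.14/1.753 = 13.20 rad/s².

α ≈ 13.2 rad/s²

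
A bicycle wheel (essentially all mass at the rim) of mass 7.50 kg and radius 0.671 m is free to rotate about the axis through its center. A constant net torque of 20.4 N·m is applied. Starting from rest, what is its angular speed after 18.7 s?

ω ≈ 113 rad/s

I = MR² = (7.50)(0.671)² = 3.377 kg·m².
α = τ/I = 20.4/3.377 = 6.041 rad/s².
ω = ω₀ + αt = 0 + (6.041)(18.7) = 113.0 rad/s.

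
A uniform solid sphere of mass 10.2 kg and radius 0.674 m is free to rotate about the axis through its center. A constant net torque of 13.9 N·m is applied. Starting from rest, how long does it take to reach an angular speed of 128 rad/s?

t ≈ 17.1 s

I = (2/5)MR² = (2/5)(10.2)(0.674)² = 1.853 kg·m².
α = τ/I = 13.9/1.853 = 7.500 rad/s².
ω = αt ⇒ t = ω/α = 128/7.500 = 17.07 s.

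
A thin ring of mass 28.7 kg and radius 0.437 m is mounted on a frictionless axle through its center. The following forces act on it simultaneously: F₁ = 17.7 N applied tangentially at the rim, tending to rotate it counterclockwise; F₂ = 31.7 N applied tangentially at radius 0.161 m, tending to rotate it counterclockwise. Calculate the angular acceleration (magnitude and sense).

α ≈ 2.34 rad/s², counterclockwise

I = MR² = (28.7)(0.437)² = 5.481 kg·m².
Taking counterclockwise as positive: τ₁ = +(17.7)(0.437) = +7.735 N·m; τ₂ = +(31.7)(0.161) = +5.104 N·m.
Net torque τ = 12.84 N·m.
α = τ/I = 12.84/5.481 = 2.342 rad/s².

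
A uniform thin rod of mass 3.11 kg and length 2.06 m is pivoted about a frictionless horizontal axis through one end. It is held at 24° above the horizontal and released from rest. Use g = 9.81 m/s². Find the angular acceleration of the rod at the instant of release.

α ≈ 6.53 rad/s²

About the pivot, I = (1/3)ML² = (1/3)(3.11)(2.06)² = 4.399 kg·m².
The weight acts at the center, a distance L/2 = 1.030 m from the pivot; τ = Mg(L/2) cos 24° = 28.71 N·m.
α = τ/I = 28.71/4.399 = 6.526 rad/s².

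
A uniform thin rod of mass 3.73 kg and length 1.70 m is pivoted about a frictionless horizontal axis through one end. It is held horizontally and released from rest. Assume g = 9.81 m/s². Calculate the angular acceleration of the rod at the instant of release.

α ≈ 8.66 rad/s²

About the pivot, I = (1/3)ML² = (1/3)(3.73)(1.70)² = 3.593 kg·m².
The weight acts at the center, a distance L/2 = 0.8500 m from the pivot; τ = Mg(L/2) = 31.10 N·m.
α = τ/I = 31.10/3.593 = 8.656 rad/s².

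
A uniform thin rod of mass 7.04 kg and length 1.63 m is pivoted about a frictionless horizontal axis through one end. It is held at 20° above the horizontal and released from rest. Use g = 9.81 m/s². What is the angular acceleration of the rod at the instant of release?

α ≈ 8.48 rad/s²

About the pivot, I = (1/3)ML² = (1/3)(7.04)(1.63)² = 6.235 kg·m².
The weight acts at the center, a distance L/2 = 0.8150 m from the pivot; τ = Mg(L/2) cos 20° = 52.89 N·m.
α = τ/I = 52.89/6.235 = 8.483 rad/s².
(Equivalently α = (3g/(2L)) cos 20° = 8.483 rad/s².)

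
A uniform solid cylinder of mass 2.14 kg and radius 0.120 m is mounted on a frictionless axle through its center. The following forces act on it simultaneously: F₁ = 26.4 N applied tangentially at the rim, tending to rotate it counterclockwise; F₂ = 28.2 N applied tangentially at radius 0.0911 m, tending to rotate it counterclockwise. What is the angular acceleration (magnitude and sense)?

α ≈ 372 rad/s², counterclockwise

I = ½MR² = (1/2)(2.14)(0.120)² = 0.01541 kg·m².
Taking counterclockwise as positive: τ₁ = +(26.4)(0.120) = +3.168 N·m; τ₂ = +(28.2)(0.0911) = +2.569 N·m.
Net torque τ = 5.737 N·m.
α = τ/I = 5.737/0.01541 = 372.3 rad/s².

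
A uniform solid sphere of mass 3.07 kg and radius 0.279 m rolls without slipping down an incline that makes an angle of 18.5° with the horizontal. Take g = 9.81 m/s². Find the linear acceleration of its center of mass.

Translation along the incline: Mg sinθ − f = Ma.
Rotation about the center: fR = Iα with I = (2/5)MR². No-slip gives a = αR, so f = (I/R²)a = (2/5)M a.
Substituting: Mg sinθ = (1 + 0.4000)Ma, so a = g sinθ/(1 + 0.4000) = (9.81) sin 18.5° / 1.400 = 2.223 m/s².

a ≈ 2.22 m/s²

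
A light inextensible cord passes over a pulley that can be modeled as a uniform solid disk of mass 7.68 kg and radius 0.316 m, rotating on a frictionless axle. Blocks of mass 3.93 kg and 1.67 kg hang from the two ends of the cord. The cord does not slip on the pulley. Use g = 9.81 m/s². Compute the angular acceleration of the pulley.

I = ½MR² = (1/2)(7.68)(0.316)² = 0.3834 kg·m².
Heavier block: m₁g − T₁ = m₁a. Lighter block: T₂ − m₂g = m₂a.
Pulley: (T₁ − T₂)R = Iα = I(a/R), so T₁ − T₂ = (I/R²)a = (1/2)M_p a = 3.840·a.
Adding the three: (m₁ − m₂)g = (m₁ + m₂ + 3.840)a, so a = (3.93 − 1.67)(9.81)/(3.93 + 1.67 + 3.840) = 2.349 m/s².
α = a/R = 2.349/0.316 = 7.432 rad/s².

α ≈ 7.43 rad/s²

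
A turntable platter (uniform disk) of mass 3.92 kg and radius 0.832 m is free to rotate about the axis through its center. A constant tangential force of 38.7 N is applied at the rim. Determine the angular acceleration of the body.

α ≈ 23.7 rad/s²

I = ½MR² = (1/2)(3.92)(0.832)² = 1.357 kg·m².
τ = F R = (38.7)(0.832) = 32.20 N·m.
Newton's second law for rotation, τ = Iα, gives α = τ/I = 32.20/1.357 = 23.73 rad/s².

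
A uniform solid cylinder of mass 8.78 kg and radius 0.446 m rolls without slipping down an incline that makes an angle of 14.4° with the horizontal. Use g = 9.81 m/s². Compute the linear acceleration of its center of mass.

Translation along the incline: Mg sinθ − f = Ma.
Rotation about the center: fR = Iα with I = ½MR². No-slip gives a = αR, so f = (I/R²)a = (1/2)M a.
Substituting: Mg sinθ = (1 + 0.5000)Ma, so a = g sinθ/(1 + 0.5000) = (9.81) sin 14.4° / 1.500 = 1.626 m/s².

a ≈ 1.63 m/s²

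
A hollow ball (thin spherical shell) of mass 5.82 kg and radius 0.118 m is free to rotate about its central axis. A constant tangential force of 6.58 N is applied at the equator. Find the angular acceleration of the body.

I = (2/3)MR² = (2/3)(5.82)(0.118)² = 0.05403 kg·m².
τ = F R = (6.58)(0.118) = 0.7764 N·m.
From τ = Iα: α = 0.7764/0.05403 = 14.37 rad/s².

α ≈ 14.4 rad/s²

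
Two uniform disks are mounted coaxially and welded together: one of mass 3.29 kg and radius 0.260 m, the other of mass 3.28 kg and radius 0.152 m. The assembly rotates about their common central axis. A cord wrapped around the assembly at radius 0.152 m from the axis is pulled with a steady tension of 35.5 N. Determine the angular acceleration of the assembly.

I = ½M₁R₁² + ½M₂R₂² = ½(3.29)(0.260)² + ½(3.28)(0.152)² = 0.1491 kg·m².
τ = F r = (35.5)(0.152) = 5.396 N·m.
α = τ/I = 5.396/0.1491 = 36.19 rad/s².

α ≈ 36.2 rad/s²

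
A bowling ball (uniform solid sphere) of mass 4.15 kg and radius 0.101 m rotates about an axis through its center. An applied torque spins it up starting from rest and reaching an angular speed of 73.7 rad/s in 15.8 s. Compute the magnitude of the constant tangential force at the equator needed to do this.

I = (2/5)MR² = (2/5)(4.15)(0.101)² = 0.01693 kg·m².
α = Δω/Δt = (73.7 − 0)/15.8 = 4.665 rad/s².
The required torque is τ = Iα = (0.01693)(4.665) = 0.07899 N·m.
A tangential force at the equator gives τ = FR, so F = τ/R = 0.07899/0.101 = 0.7821 N.

F ≈ 0.782 N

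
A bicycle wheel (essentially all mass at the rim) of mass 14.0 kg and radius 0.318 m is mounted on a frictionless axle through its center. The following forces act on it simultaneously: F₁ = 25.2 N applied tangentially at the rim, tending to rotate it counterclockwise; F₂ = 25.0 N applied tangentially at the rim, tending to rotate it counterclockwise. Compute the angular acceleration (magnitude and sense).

α ≈ 11.3 rad/s², counterclockwise

I = MR² = (14.0)(0.318)² = 1.416 kg·m².
Taking counterclockwise as positive: τ₁ = +(25.2)(0.318) = +8.014 N·m; τ₂ = +(25.0)(0.318) = +7.950 N·m.
Net torque τ = 15.96 N·m.
α = τ/I = 15.96/1.416 = 11.28 rad/s².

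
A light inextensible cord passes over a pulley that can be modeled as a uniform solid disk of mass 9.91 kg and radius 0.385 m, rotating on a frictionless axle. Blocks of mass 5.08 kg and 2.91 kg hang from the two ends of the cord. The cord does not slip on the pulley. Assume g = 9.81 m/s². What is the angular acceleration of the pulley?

α ≈ 4.27 rad/s²

I = ½MR² = (1/2)(9.91)(0.385)² = 0.7345 kg·m².
Heavier block: m₁g − T₁ = m₁a. Lighter block: T₂ − m₂g = m₂a.
Pulley: (T₁ − T₂)R = Iα = I(a/R), so T₁ − T₂ = (I/R²)a = (1/2)M_p a = 4.955·a.
Adding the three: (m₁ − m₂)g = (m₁ + m₂ + 4.955)a, so a = (5.08 − 2.91)(9.81)/(5.08 + 2.91 + 4.955) = 1.644 m/s².
α = a/R = 1.644/0.385 = 4.271 rad/s².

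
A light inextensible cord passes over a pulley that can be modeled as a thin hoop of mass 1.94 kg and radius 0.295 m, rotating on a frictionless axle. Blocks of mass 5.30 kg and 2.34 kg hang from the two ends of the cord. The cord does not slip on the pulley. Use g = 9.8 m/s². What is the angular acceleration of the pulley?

I = MR² = (1.94)(0.295)² = 0.1688 kg·m².
Heavier block: m₁g − T₁ = m₁a. Lighter block: T₂ − m₂g = m₂a.
Pulley: (T₁ − T₂)R = Iα = I(a/R), so T₁ − T₂ = (I/R²)a = 1·M_p a = 1.940·a.
Adding the three: (m₁ − m₂)g = (m₁ + m₂ + 1.940)a, so a = (5.30 − 2.34)(9.8)/(5.30 + 2.34 + 1.940) = 3.028 m/s².
α = a/R = 3.028/0.295 = 10.26 rad/s².

α ≈ 10.3 rad/s²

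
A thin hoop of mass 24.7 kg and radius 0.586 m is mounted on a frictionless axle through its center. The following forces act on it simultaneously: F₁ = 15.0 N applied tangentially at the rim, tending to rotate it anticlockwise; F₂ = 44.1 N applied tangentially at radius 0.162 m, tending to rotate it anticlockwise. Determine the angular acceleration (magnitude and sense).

I = MR² = (24.7)(0.586)² = 8.482 kg·m².
Taking anticlockwise as positive: τ₁ = +(15.0)(0.586) = +8.790 N·m; τ₂ = +(44.1)(0.162) = +7.144 N·m.
Net torque τ = 15.93 N·m.
α = τ/I = 15.93/8.482 = 1.879 rad/s².

α ≈ 1.88 rad/s², anticlockwise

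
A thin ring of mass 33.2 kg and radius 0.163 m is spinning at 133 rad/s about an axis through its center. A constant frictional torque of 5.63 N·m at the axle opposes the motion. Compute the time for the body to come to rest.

t ≈ 20.8 s

I = MR² = (33.2)(0.163)² = 0.8821 kg·m².
The net torque has magnitude 5.63 N·m, opposing ω.
|α| = τ/I = 5.630/0.8821 = 6.383 rad/s² (deceleration).
0 = ω₀ − |α|t ⇒ t = ω₀/|α| = 133/6.383 = 20.84 s.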